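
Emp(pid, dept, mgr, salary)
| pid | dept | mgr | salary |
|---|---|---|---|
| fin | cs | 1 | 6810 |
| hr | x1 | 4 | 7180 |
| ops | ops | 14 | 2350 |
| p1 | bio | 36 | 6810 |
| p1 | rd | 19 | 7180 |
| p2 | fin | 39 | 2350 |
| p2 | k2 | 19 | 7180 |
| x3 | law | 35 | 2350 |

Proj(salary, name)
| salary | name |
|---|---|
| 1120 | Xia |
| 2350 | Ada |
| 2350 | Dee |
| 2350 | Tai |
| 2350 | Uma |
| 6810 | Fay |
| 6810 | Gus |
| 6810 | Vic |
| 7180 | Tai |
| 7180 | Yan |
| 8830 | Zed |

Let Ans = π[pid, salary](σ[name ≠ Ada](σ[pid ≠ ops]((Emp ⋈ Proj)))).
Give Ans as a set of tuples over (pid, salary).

Joining Emp and Proj on salary yields {(fin, cs, 1, 6810, Fay), (fin, cs, 1, 6810, Gus), (fin, cs, 1, 6810, Vic), (hr, x1, 4, 7180, Tai), (hr, x1, 4, 7180, Yan), (ops, ops, 14, 2350, Ada), (ops, ops, 14, 2350, Dee), (ops, ops, 14, 2350, Tai), (ops, ops, 14, 2350, Uma), (p1, bio, 36, 6810, Fay), (p1, bio, 36, 6810, Gus), (p1, bio, 36, 6810, Vic), (p1, rd, 19, 7180, Tai), (p1, rd, 19, 7180, Yan), (p2, fin, 39, 2350, Ada), (p2, fin, 39, 2350, Dee), (p2, fin, 39, 2350, Tai), (p2, fin, 39, 2350, Uma), (p2, k2, 19, 7180, Tai), (p2, k2, 19, 7180, Yan), (x3, law, 35, 2350, Ada), (x3, law, 35, 2350, Dee), (x3, law, 35, 2350, Tai), (x3, law, 35, 2350, Uma)}.
Filtering on pid ≠ ops leaves {(fin, cs, 1, 6810, Fay), (fin, cs, 1, 6810, Gus), (fin, cs, 1, 6810, Vic), (hr, x1, 4, 7180, Tai), (hr, x1, 4, 7180, Yan), (p1, bio, 36, 6810, Fay), (p1, bio, 36, 6810, Gus), (p1, bio, 36, 6810, Vic), (p1, rd, 19, 7180, Tai), (p1, rd, 19, 7180, Yan), (p2, fin, 39, 2350, Ada), (p2, fin, 39, 2350, Dee), (p2, fin, 39, 2350, Tai), (p2, fin, 39, 2350, Uma), (p2, k2, 19, 7180, Tai), (p2, k2, 19, 7180, Yan), (x3, law, 35, 2350, Ada), (x3, law, 35, 2350, Dee), (x3, law, 35, 2350, Tai), (x3, law, 35, 2350, Uma)}.
Filtering on name ≠ Ada leaves {(fin, cs, 1, 6810, Fay), (fin, cs, 1, 6810, Gus), (fin, cs, 1, 6810, Vic), (hr, x1, 4, 7180, Tai), (hr, x1, 4, 7180, Yan), (p1, bio, 36, 6810, Fay), (p1, bio, 36, 6810, Gus), (p1, bio, 36, 6810, Vic), (p1, rd, 19, 7180, Tai), (p1, rd, 19, 7180, Yan), (p2, fin, 39, 2350, Dee), (p2, fin, 39, 2350, Tai), (p2, fin, 39, 2350, Uma), (p2, k2, 19, 7180, Tai), (p2, k2, 19, 7180, Yan), (x3, law, 35, 2350, Dee), (x3, law, 35, 2350, Tai), (x3, law, 35, 2350, Uma)}.
Projecting to pid, salary (11 duplicate(s) eliminated): {(fin, 6810), (hr, 7180), (p1, 6810), (p1, 7180), (p2, 2350), (p2, 7180), (x3, 2350)}

{(fin, 6810), (hr, 7180), (p1, 6810), (p1, 7180), (p2, 2350), (p2, 7180), (x3, 2350)}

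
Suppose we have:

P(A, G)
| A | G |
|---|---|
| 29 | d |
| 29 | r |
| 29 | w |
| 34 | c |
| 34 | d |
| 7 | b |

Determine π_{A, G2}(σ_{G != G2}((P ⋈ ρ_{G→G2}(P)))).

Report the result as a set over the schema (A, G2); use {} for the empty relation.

ρ[G→G2]: schema becomes (A, G2); tuples unchanged.
Joining P and ρ_{G→G2}(P) on A yields {(29, d, d), (29, d, r), (29, d, w), (29, r, d), (29, r, r), (29, r, w), (29, w, d), (29, w, r), (29, w, w), (34, c, c), (34, c, d), (34, d, c), (34, d, d), (7, b, b)}.
Selection G != G2: {(29, d, r), (29, d, w), (29, r, d), (29, r, w), (29, w, d), (29, w, r), (34, c, d), (34, d, c)}
Keep only column(s) A, G2 (3 duplicate(s) eliminated): {(29, d), (29, r), (29, w), (34, c), (34, d)}

{(29, d), (29, r), (29, w), (34, c), (34, d)}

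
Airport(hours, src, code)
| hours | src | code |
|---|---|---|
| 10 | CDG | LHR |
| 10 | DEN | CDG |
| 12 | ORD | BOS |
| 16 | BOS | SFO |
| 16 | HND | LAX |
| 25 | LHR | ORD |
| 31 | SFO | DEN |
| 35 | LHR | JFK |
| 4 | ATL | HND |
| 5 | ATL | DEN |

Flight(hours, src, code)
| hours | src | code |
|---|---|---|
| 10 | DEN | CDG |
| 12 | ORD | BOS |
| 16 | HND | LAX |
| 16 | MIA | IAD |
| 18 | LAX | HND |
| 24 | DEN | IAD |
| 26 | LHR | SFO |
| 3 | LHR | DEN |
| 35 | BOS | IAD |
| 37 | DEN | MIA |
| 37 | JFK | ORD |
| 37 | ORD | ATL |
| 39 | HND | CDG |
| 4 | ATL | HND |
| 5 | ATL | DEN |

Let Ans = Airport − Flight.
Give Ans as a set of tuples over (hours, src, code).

{(10, CDG, LHR), (16, BOS, SFO), (25, LHR, ORD), (31, SFO, DEN), (35, LHR, JFK)}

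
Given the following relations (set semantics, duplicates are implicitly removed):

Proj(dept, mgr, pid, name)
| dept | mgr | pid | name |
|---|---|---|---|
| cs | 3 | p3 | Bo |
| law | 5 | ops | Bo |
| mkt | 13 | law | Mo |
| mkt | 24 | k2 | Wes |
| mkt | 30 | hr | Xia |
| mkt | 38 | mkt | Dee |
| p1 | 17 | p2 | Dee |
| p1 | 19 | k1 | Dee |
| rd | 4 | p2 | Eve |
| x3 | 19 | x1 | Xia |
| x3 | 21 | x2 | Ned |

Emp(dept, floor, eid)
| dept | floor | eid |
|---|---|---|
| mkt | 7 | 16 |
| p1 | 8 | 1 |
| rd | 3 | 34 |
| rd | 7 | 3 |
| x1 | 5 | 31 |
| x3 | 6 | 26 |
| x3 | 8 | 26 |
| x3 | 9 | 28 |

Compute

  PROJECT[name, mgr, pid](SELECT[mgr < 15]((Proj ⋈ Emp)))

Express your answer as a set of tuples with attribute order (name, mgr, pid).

{(Eve, 4, p2), (Mo, 13, law)}

Proj ⋈ Emp (natural join on dept): {(mkt, 13, law, Mo, 7, 16), (mkt, 24, k2, Wes, 7, 16), (mkt, 30, hr, Xia, 7, 16), (mkt, 38, mkt, Dee, 7, 16), (p1, 17, p2, Dee, 8, 1), (p1, 19, k1, Dee, 8, 1), (rd, 4, p2, Eve, 3, 34), (rd, 4, p2, Eve, 7, 3), (x3, 19, x1, Xia, 6, 26), (x3, 19, x1, Xia, 8, 26), (x3, 19, x1, Xia, 9, 28), (x3, 21, x2, Ned, 6, 26), (x3, 21, x2, Ned, 8, 26), (x3, 21, x2, Ned, 9, 28)}
Apply σ_{mgr < 15}; surviving tuples: {(mkt, 13, law, Mo, 7, 16), (rd, 4, p2, Eve, 3, 34), (rd, 4, p2, Eve, 7, 3)}
Projecting to name, mgr, pid (1 duplicate(s) eliminated): {(Eve, 4, p2), (Mo, 13, law)}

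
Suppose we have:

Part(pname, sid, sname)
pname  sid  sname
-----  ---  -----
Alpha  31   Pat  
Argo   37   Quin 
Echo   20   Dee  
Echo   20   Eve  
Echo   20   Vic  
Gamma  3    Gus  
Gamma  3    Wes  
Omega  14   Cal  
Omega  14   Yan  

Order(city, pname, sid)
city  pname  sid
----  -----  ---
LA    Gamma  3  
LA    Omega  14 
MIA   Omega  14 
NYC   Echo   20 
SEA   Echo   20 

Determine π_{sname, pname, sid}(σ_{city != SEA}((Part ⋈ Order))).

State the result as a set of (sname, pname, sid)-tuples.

Part ⋈ Order (natural join on pname, sid): {(Echo, 20, Dee, NYC), (Echo, 20, Dee, SEA), (Echo, 20, Eve, NYC), (Echo, 20, Eve, SEA), (Echo, 20, Vic, NYC), (Echo, 20, Vic, SEA), (Gamma, 3, Gus, LA), (Gamma, 3, Wes, LA), (Omega, 14, Cal, LA), (Omega, 14, Cal, MIA), (Omega, 14, Yan, LA), (Omega, 14, Yan, MIA)}
Selection city != SEA: {(Echo, 20, Dee, NYC), (Echo, 20, Eve, NYC), (Echo, 20, Vic, NYC), (Gamma, 3, Gus, LA), (Gamma, 3, Wes, LA), (Omega, 14, Cal, LA), (Omega, 14, Cal, MIA), (Omega, 14, Yan, LA), (Omega, 14, Yan, MIA)}
π_{sname, pname, sid} gives {(Cal, Omega, 14), (Dee, Echo, 20), (Eve, Echo, 20), (Gus, Gamma, 3), (Vic, Echo, 20), (Wes, Gamma, 3), (Yan, Omega, 14)} (2 duplicate(s) eliminated).

{(Cal, Omega, 14), (Dee, Echo, 20), (Eve, Echo, 20), (Gus, Gamma, 3), (Vic, Echo, 20), (Wes, Gamma, 3), (Yan, Omega, 14)}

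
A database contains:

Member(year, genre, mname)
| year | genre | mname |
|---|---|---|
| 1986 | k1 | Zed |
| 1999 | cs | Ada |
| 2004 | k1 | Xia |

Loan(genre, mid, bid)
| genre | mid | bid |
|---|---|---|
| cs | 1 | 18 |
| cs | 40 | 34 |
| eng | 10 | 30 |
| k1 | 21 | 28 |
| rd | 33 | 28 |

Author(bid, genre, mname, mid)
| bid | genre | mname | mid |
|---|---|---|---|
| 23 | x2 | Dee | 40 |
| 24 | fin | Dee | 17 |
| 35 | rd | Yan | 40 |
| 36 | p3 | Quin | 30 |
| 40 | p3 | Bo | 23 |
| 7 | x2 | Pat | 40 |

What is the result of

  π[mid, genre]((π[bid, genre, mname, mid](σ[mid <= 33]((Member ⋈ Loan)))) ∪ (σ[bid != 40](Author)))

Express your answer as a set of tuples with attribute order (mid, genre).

Member ⋈ Loan (natural join on genre): {(1986, k1, Zed, 21, 28), (1999, cs, Ada, 1, 18), (1999, cs, Ada, 40, 34), (2004, k1, Xia, 21, 28)}
Selection mid <= 33: {(1986, k1, Zed, 21, 28), (1999, cs, Ada, 1, 18), (2004, k1, Xia, 21, 28)}
Keep only column(s) bid, genre, mname, mid: {(18, cs, Ada, 1), (28, k1, Xia, 21), (28, k1, Zed, 21)}
Selection bid != 40: {(23, x2, Dee, 40), (24, fin, Dee, 17), (35, rd, Yan, 40), (36, p3, Quin, 30), (7, x2, Pat, 40)}
Taking the union: {(18, cs, Ada, 1), (23, x2, Dee, 40), (24, fin, Dee, 17), (28, k1, Xia, 21), (28, k1, Zed, 21), (35, rd, Yan, 40), (36, p3, Quin, 30), (7, x2, Pat, 40)}
Keep only column(s) mid, genre (2 duplicate(s) eliminated): {(1, cs), (17, fin), (21, k1), (30, p3), (40, rd), (40, x2)}

{(1, cs), (17, fin), (21, k1), (30, p3), (40, rd), (40, x2)}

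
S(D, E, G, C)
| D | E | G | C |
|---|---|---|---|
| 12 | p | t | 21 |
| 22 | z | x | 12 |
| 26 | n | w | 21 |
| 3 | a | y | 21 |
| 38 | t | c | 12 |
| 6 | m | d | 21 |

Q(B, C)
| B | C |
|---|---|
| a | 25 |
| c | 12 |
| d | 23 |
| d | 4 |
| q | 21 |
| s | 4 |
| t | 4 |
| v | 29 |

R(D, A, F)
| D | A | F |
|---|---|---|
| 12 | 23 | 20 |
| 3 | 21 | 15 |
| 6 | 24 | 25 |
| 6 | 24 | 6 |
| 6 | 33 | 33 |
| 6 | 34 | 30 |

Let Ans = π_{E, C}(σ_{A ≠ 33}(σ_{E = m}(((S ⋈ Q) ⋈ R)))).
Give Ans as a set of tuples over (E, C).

{(m, 21)}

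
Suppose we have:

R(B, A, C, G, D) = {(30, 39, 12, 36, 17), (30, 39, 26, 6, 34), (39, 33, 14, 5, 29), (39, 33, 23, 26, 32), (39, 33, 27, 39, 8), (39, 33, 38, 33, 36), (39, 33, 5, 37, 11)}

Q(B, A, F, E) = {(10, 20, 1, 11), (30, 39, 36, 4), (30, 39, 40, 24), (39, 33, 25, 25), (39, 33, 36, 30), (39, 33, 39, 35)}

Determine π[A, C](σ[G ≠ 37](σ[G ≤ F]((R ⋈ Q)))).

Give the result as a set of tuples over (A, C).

{(33, 14), (33, 23), (33, 27), (33, 38), (39, 12), (39, 26)}

R ⋈ Q (natural join on B, A): {(30, 39, 12, 36, 17, 36, 4), (30, 39, 12, 36, 17, 40, 24), (30, 39, 26, 6, 34, 36, 4), (30, 39, 26, 6, 34, 40, 24), (39, 33, 14, 5, 29, 25, 25), (39, 33, 14, 5, 29, 36, 30), (39, 33, 14, 5, 29, 39, 35), (39, 33, 23, 26, 32, 25, 25), (39, 33, 23, 26, 32, 36, 30), (39, 33, 23, 26, 32, 39, 35), (39, 33, 27, 39, 8, 25, 25), (39, 33, 27, 39, 8, 36, 30), (39, 33, 27, 39, 8, 39, 35), (39, 33, 38, 33, 36, 25, 25), (39, 33, 38, 33, 36, 36, 30), (39, 33, 38, 33, 36, 39, 35), (39, 33, 5, 37, 11, 25, 25), (39, 33, 5, 37, 11, 36, 30), (39, 33, 5, 37, 11, 39, 35)}
σ[G ≤ F]: keep tuples satisfying G ≤ F → {(30, 39, 12, 36, 17, 36, 4), (30, 39, 12, 36, 17, 40, 24), (30, 39, 26, 6, 34, 36, 4), (30, 39, 26, 6, 34, 40, 24), (39, 33, 14, 5, 29, 25, 25), (39, 33, 14, 5, 29, 36, 30), (39, 33, 14, 5, 29, 39, 35), (39, 33, 23, 26, 32, 36, 30), (39, 33, 23, 26, 32, 39, 35), (39, 33, 27, 39, 8, 39, 35), (39, 33, 38, 33, 36, 36, 30), (39, 33, 38, 33, 36, 39, 35), (39, 33, 5, 37, 11, 39, 35)}
σ[G ≠ 37]: keep tuples satisfying G ≠ 37 → {(30, 39, 12, 36, 17, 36, 4), (30, 39, 12, 36, 17, 40, 24), (30, 39, 26, 6, 34, 36, 4), (30, 39, 26, 6, 34, 40, 24), (39, 33, 14, 5, 29, 25, 25), (39, 33, 14, 5, 29, 36, 30), (39, 33, 14, 5, 29, 39, 35), (39, 33, 23, 26, 32, 36, 30), (39, 33, 23, 26, 32, 39, 35), (39, 33, 27, 39, 8, 39, 35), (39, 33, 38, 33, 36, 36, 30), (39, 33, 38, 33, 36, 39, 35)}
Keep only column(s) A, C (6 duplicate(s) eliminated): {(33, 14), (33, 23), (33, 27), (33, 38), (39, 12), (39, 26)}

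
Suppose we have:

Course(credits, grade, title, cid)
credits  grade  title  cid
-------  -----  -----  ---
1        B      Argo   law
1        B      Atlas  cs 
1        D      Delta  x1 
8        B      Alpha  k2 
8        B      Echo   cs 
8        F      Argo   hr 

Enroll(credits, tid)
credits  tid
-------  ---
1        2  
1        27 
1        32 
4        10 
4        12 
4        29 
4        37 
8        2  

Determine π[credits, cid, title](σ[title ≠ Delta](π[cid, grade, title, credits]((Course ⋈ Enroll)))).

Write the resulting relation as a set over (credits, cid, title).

{(1, cs, Atlas), (1, law, Argo), (8, cs, Echo), (8, hr, Argo), (8, k2, Alpha)}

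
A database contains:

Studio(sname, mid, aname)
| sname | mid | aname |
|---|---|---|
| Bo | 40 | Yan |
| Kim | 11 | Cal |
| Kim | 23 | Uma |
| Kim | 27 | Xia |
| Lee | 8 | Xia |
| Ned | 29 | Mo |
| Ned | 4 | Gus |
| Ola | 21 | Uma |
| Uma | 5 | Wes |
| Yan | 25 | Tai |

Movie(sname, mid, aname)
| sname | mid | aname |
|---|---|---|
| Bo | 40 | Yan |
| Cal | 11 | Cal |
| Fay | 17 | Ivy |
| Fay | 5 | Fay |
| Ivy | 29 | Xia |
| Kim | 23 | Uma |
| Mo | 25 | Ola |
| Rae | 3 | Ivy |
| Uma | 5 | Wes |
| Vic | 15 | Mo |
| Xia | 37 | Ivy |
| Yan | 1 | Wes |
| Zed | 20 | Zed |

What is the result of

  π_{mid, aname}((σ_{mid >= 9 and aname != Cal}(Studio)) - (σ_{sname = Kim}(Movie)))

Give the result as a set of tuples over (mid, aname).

{(21, Uma), (25, Tai), (27, Xia), (29, Mo), (40, Yan)}

Filtering on mid >= 9 and aname != Cal leaves {(Bo, 40, Yan), (Kim, 23, Uma), (Kim, 27, Xia), (Ned, 29, Mo), (Ola, 21, Uma), (Yan, 25, Tai)}.
Filtering on sname = Kim leaves {(Kim, 23, Uma)}.
Taking the difference: {(Bo, 40, Yan), (Kim, 27, Xia), (Ned, 29, Mo), (Ola, 21, Uma), (Yan, 25, Tai)}
Projecting to mid, aname: {(21, Uma), (25, Tai), (27, Xia), (29, Mo), (40, Yan)}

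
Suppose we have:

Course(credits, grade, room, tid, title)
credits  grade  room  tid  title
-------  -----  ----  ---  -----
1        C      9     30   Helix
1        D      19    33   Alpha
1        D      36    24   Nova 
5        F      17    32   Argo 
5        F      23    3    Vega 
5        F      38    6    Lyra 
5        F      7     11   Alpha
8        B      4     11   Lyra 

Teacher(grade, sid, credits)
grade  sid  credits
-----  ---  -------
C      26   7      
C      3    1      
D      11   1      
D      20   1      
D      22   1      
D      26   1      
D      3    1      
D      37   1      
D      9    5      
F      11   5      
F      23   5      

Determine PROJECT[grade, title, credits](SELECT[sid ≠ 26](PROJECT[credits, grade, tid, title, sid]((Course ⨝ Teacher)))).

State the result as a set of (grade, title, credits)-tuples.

{(C, Helix, 1), (D, Alpha, 1), (D, Nova, 1), (F, Alpha, 5), (F, Argo, 5), (F, Lyra, 5), (F, Vega, 5)}

Joining Course and Teacher on credits, grade yields {(1, C, 9, 30, Helix, 3), (1, D, 19, 33, Alpha, 11), (1, D, 19, 33, Alpha, 20), (1, D, 19, 33, Alpha, 22), (1, D, 19, 33, Alpha, 26), (1, D, 19, 33, Alpha, 3), (1, D, 19, 33, Alpha, 37), (1, D, 36, 24, Nova, 11), (1, D, 36, 24, Nova, 20), (1, D, 36, 24, Nova, 22), (1, D, 36, 24, Nova, 26), (1, D, 36, 24, Nova, 3), (1, D, 36, 24, Nova, 37), (5, F, 17, 32, Argo, 11), (5, F, 17, 32, Argo, 23), (5, F, 23, 3, Vega, 11), (5, F, 23, 3, Vega, 23), (5, F, 38, 6, Lyra, 11), (5, F, 38, 6, Lyra, 23), (5, F, 7, 11, Alpha, 11), (5, F, 7, 11, Alpha, 23)}.
π_{credits, grade, tid, title, sid} gives {(1, C, 30, Helix, 3), (1, D, 24, Nova, 11), (1, D, 24, Nova, 20), (1, D, 24, Nova, 22), (1, D, 24, Nova, 26), (1, D, 24, Nova, 3), (1, D, 24, Nova, 37), (1, D, 33, Alpha, 11), (1, D, 33, Alpha, 20), (1, D, 33, Alpha, 22), (1, D, 33, Alpha, 26), (1, D, 33, Alpha, 3), (1, D, 33, Alpha, 37), (5, F, 11, Alpha, 11), (5, F, 11, Alpha, 23), (5, F, 3, Vega, 11), (5, F, 3, Vega, 23), (5, F, 32, Argo, 11), (5, F, 32, Argo, 23), (5, F, 6, Lyra, 11), (5, F, 6, Lyra, 23)}.
Selection sid ≠ 26: {(1, C, 30, Helix, 3), (1, D, 24, Nova, 11), (1, D, 24, Nova, 20), (1, D, 24, Nova, 22), (1, D, 24, Nova, 3), (1, D, 24, Nova, 37), (1, D, 33, Alpha, 11), (1, D, 33, Alpha, 20), (1, D, 33, Alpha, 22), (1, D, 33, Alpha, 3), (1, D, 33, Alpha, 37), (5, F, 11, Alpha, 11), (5, F, 11, Alpha, 23), (5, F, 3, Vega, 11), (5, F, 3, Vega, 23), (5, F, 32, Argo, 11), (5, F, 32, Argo, 23), (5, F, 6, Lyra, 11), (5, F, 6, Lyra, 23)}
π_{grade, title, credits} gives {(C, Helix, 1), (D, Alpha, 1), (D, Nova, 1), (F, Alpha, 5), (F, Argo, 5), (F, Lyra, 5), (F, Vega, 5)} (12 duplicate(s) eliminated).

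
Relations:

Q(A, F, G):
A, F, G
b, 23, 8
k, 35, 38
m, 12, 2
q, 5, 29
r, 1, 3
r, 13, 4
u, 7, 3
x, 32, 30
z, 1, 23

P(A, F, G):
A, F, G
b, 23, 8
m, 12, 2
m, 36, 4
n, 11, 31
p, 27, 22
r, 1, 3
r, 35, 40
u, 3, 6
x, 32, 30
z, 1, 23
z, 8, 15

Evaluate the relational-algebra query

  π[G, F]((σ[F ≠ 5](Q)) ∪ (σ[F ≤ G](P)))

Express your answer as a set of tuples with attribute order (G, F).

{(15, 8), (2, 12), (23, 1), (3, 1), (3, 7), (30, 32), (31, 11), (38, 35), (4, 13), (40, 35), (6, 3), (8, 23)}

Selection F ≠ 5: {(b, 23, 8), (k, 35, 38), (m, 12, 2), (r, 1, 3), (r, 13, 4), (u, 7, 3), (x, 32, 30), (z, 1, 23)}
Selection F ≤ G: {(n, 11, 31), (r, 1, 3), (r, 35, 40), (u, 3, 6), (z, 1, 23), (z, 8, 15)}
Union: {(b, 23, 8), (k, 35, 38), (m, 12, 2), (r, 1, 3), (r, 13, 4), (u, 7, 3), (x, 32, 30), (z, 1, 23)} with {(n, 11, 31), (r, 1, 3), (r, 35, 40), (u, 3, 6), (z, 1, 23), (z, 8, 15)} → {(b, 23, 8), (k, 35, 38), (m, 12, 2), (n, 11, 31), (r, 1, 3), (r, 13, 4), (r, 35, 40), (u, 3, 6), (u, 7, 3), (x, 32, 30), (z, 1, 23), (z, 8, 15)}
π_{G, F} gives {(15, 8), (2, 12), (23, 1), (3, 1), (3, 7), (30, 32), (31, 11), (38, 35), (4, 13), (40, 35), (6, 3), (8, 23)}.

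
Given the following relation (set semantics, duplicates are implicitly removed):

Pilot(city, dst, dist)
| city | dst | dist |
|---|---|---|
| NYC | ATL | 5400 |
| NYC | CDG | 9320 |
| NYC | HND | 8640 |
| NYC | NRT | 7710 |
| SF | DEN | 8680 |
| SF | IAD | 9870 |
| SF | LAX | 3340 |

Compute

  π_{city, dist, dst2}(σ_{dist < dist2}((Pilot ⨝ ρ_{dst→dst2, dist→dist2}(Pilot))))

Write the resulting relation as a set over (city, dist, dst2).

{(NYC, 5400, CDG), (NYC, 5400, HND), (NYC, 5400, NRT), (NYC, 7710, CDG), (NYC, 7710, HND), (NYC, 8640, CDG), (SF, 3340, DEN), (SF, 3340, IAD), (SF, 8680, IAD)}

ρ[dst→dst2, dist→dist2]: schema becomes (city, dst2, dist2); tuples unchanged.
Joining Pilot and ρ_{dst→dst2, dist→dist2}(Pilot) on city yields {(NYC, ATL, 5400, ATL, 5400), (NYC, ATL, 5400, CDG, 9320), (NYC, ATL, 5400, HND, 8640), (NYC, ATL, 5400, NRT, 7710), (NYC, CDG, 9320, ATL, 5400), (NYC, CDG, 9320, CDG, 9320), (NYC, CDG, 9320, HND, 8640), (NYC, CDG, 9320, NRT, 7710), (NYC, HND, 8640, ATL, 5400), (NYC, HND, 8640, CDG, 9320), (NYC, HND, 8640, HND, 8640), (NYC, HND, 8640, NRT, 7710), (NYC, NRT, 7710, ATL, 5400), (NYC, NRT, 7710, CDG, 9320), (NYC, NRT, 7710, HND, 8640), (NYC, NRT, 7710, NRT, 7710), (SF, DEN, 8680, DEN, 8680), (SF, DEN, 8680, IAD, 9870), (SF, DEN, 8680, LAX, 3340), (SF, IAD, 9870, DEN, 8680), (SF, IAD, 9870, IAD, 9870), (SF, IAD, 9870, LAX, 3340), (SF, LAX, 3340, DEN, 8680), (SF, LAX, 3340, IAD, 9870), (SF, LAX, 3340, LAX, 3340)}.
Selection dist < dist2: {(NYC, ATL, 5400, CDG, 9320), (NYC, ATL, 5400, HND, 8640), (NYC, ATL, 5400, NRT, 7710), (NYC, HND, 8640, CDG, 9320), (NYC, NRT, 7710, CDG, 9320), (NYC, NRT, 7710, HND, 8640), (SF, DEN, 8680, IAD, 9870), (SF, LAX, 3340, DEN, 8680), (SF, LAX, 3340, IAD, 9870)}
Keep only column(s) city, dist, dst2: {(NYC, 5400, CDG), (NYC, 5400, HND), (NYC, 5400, NRT), (NYC, 7710, CDG), (NYC, 7710, HND), (NYC, 8640, CDG), (SF, 3340, DEN), (SF, 3340, IAD), (SF, 8680, IAD)}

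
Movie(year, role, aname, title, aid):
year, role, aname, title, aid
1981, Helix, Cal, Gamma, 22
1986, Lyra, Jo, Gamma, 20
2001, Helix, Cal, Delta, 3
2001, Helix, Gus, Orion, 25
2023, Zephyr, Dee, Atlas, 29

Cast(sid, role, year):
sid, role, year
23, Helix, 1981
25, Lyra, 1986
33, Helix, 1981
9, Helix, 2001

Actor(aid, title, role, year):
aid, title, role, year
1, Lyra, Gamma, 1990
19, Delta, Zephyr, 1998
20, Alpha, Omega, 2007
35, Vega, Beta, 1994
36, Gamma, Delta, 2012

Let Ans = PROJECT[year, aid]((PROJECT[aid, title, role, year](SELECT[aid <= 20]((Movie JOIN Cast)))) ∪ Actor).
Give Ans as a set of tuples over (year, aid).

{(1986, 20), (1990, 1), (1994, 35), (1998, 19), (2001, 3), (2007, 20), (2012, 36)}

Joining Movie and Cast on year, role yields {(1981, Helix, Cal, Gamma, 22, 23), (1981, Helix, Cal, Gamma, 22, 33), (1986, Lyra, Jo, Gamma, 20, 25), (2001, Helix, Cal, Delta, 3, 9), (2001, Helix, Gus, Orion, 25, 9)}.
Filtering on aid <= 20 leaves {(1986, Lyra, Jo, Gamma, 20, 25), (2001, Helix, Cal, Delta, 3, 9)}.
π[aid, title, role, year]: project onto (aid, title, role, year) → {(20, Gamma, Lyra, 1986), (3, Delta, Helix, 2001)}
Set union of the two operands is {(1, Lyra, Gamma, 1990), (19, Delta, Zephyr, 1998), (20, Alpha, Omega, 2007), (20, Gamma, Lyra, 1986), (3, Delta, Helix, 2001), (35, Vega, Beta, 1994), (36, Gamma, Delta, 2012)}.
π[year, aid]: project onto (year, aid) → {(1986, 20), (1990, 1), (1994, 35), (1998, 19), (2001, 3), (2007, 20), (2012, 36)}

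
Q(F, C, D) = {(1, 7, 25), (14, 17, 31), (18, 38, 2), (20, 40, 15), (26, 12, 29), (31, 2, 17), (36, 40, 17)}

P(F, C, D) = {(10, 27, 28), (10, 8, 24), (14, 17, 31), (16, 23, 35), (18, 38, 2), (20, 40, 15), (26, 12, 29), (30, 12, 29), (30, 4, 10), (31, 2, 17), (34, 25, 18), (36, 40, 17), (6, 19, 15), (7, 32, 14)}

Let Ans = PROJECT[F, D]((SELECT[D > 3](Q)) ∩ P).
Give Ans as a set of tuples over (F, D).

Selection D > 3: {(1, 7, 25), (14, 17, 31), (20, 40, 15), (26, 12, 29), (31, 2, 17), (36, 40, 17)}
Set intersection of the two operands is {(14, 17, 31), (20, 40, 15), (26, 12, 29), (31, 2, 17), (36, 40, 17)}.
Keep only column(s) F, D: {(14, 31), (20, 15), (26, 29), (31, 17), (36, 17)}

{(14, 31), (20, 15), (26, 29), (31, 17), (36, 17)}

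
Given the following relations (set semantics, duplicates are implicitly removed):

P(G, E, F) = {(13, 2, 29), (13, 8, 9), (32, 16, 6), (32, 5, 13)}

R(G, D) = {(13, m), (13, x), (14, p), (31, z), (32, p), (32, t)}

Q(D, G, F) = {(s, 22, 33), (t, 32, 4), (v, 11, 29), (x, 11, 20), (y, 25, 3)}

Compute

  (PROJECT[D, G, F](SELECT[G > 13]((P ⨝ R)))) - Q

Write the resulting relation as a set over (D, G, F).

P ⋈ R (natural join on G): {(13, 2, 29, m), (13, 2, 29, x), (13, 8, 9, m), (13, 8, 9, x), (32, 16, 6, p), (32, 16, 6, t), (32, 5, 13, p), (32, 5, 13, t)}
Filtering on G > 13 leaves {(32, 16, 6, p), (32, 16, 6, t), (32, 5, 13, p), (32, 5, 13, t)}.
π_{D, G, F} gives {(p, 32, 13), (p, 32, 6), (t, 32, 13), (t, 32, 6)}.
Taking the difference: {(p, 32, 13), (p, 32, 6), (t, 32, 13), (t, 32, 6)}

{(p, 32, 13), (p, 32, 6), (t, 32, 13), (t, 32, 6)}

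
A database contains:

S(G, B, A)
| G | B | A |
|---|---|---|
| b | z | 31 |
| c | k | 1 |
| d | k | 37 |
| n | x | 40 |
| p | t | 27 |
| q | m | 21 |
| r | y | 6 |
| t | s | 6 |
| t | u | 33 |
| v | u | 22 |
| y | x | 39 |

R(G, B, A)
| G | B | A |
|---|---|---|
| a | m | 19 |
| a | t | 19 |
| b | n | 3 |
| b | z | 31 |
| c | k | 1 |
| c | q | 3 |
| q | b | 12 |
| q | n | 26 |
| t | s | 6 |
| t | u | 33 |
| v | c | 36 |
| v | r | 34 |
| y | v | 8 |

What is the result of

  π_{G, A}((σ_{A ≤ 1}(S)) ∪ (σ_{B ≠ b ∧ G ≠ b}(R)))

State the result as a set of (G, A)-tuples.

{(a, 19), (c, 1), (c, 3), (q, 26), (t, 33), (t, 6), (v, 34), (v, 36), (y, 8)}

Filtering on A ≤ 1 leaves {(c, k, 1)}.
Filtering on B ≠ b ∧ G ≠ b leaves {(a, m, 19), (a, t, 19), (c, k, 1), (c, q, 3), (q, n, 26), (t, s, 6), (t, u, 33), (v, c, 36), (v, r, 34), (y, v, 8)}.
Taking the union: {(a, m, 19), (a, t, 19), (c, k, 1), (c, q, 3), (q, n, 26), (t, s, 6), (t, u, 33), (v, c, 36), (v, r, 34), (y, v, 8)}
Keep only column(s) G, A (1 duplicate(s) eliminated): {(a, 19), (c, 1), (c, 3), (q, 26), (t, 33), (t, 6), (v, 34), (v, 36), (y, 8)}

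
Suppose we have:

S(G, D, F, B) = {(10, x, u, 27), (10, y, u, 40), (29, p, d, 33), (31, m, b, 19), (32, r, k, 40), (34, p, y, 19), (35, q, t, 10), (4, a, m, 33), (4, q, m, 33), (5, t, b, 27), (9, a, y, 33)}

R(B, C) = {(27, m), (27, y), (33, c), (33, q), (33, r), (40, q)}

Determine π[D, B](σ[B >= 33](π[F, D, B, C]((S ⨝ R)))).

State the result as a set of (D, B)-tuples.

{(a, 33), (p, 33), (q, 33), (r, 40), (y, 40)}

Joining S and R on B yields {(10, x, u, 27, m), (10, x, u, 27, y), (10, y, u, 40, q), (29, p, d, 33, c), (29, p, d, 33, q), (29, p, d, 33, r), (32, r, k, 40, q), (4, a, m, 33, c), (4, a, m, 33, q), (4, a, m, 33, r), (4, q, m, 33, c), (4, q, m, 33, q), (4, q, m, 33, r), (5, t, b, 27, m), (5, t, b, 27, y), (9, a, y, 33, c), (9, a, y, 33, q), (9, a, y, 33, r)}.
π_{F, D, B, C} gives {(b, t, 27, m), (b, t, 27, y), (d, p, 33, c), (d, p, 33, q), (d, p, 33, r), (k, r, 40, q), (m, a, 33, c), (m, a, 33, q), (m, a, 33, r), (m, q, 33, c), (m, q, 33, q), (m, q, 33, r), (u, x, 27, m), (u, x, 27, y), (u, y, 40, q), (y, a, 33, c), (y, a, 33, q), (y, a, 33, r)}.
Filtering on B >= 33 leaves {(d, p, 33, c), (d, p, 33, q), (d, p, 33, r), (k, r, 40, q), (m, a, 33, c), (m, a, 33, q), (m, a, 33, r), (m, q, 33, c), (m, q, 33, q), (m, q, 33, r), (u, y, 40, q), (y, a, 33, c), (y, a, 33, q), (y, a, 33, r)}.
π_{D, B} gives {(a, 33), (p, 33), (q, 33), (r, 40), (y, 40)} (9 duplicate(s) eliminated).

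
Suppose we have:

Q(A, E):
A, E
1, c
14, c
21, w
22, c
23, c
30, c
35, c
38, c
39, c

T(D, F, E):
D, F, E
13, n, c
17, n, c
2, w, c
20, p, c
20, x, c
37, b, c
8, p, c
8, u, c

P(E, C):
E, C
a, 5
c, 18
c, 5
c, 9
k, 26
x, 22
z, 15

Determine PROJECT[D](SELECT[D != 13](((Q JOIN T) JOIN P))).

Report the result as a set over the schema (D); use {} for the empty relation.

{17, 2, 20, 37, 8}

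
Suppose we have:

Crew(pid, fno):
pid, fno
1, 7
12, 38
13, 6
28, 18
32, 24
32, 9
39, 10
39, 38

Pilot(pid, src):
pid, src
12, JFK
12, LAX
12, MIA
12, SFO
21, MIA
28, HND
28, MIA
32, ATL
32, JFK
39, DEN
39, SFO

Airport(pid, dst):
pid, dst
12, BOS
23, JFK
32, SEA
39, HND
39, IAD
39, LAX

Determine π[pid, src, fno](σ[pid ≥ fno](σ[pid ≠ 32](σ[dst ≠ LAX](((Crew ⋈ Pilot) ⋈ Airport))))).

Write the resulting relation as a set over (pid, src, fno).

{(39, DEN, 10), (39, DEN, 38), (39, SFO, 10), (39, SFO, 38)}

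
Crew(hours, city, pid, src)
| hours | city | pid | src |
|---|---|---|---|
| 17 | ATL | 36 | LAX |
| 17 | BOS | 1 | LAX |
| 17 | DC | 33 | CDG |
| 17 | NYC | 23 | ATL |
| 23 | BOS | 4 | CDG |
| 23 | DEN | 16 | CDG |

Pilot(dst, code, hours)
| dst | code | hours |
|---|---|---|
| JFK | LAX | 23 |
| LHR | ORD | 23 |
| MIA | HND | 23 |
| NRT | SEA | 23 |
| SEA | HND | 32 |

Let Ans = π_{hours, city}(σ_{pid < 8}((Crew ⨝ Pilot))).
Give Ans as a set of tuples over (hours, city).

{(23, BOS)}

Joining Crew and Pilot on hours yields {(23, BOS, 4, CDG, JFK, LAX), (23, BOS, 4, CDG, LHR, ORD), (23, BOS, 4, CDG, MIA, HND), (23, BOS, 4, CDG, NRT, SEA), (23, DEN, 16, CDG, JFK, LAX), (23, DEN, 16, CDG, LHR, ORD), (23, DEN, 16, CDG, MIA, HND), (23, DEN, 16, CDG, NRT, SEA)}.
σ[pid < 8]: keep tuples satisfying pid < 8 → {(23, BOS, 4, CDG, JFK, LAX), (23, BOS, 4, CDG, LHR, ORD), (23, BOS, 4, CDG, MIA, HND), (23, BOS, 4, CDG, NRT, SEA)}
Keep only column(s) hours, city (3 duplicate(s) eliminated): {(23, BOS)}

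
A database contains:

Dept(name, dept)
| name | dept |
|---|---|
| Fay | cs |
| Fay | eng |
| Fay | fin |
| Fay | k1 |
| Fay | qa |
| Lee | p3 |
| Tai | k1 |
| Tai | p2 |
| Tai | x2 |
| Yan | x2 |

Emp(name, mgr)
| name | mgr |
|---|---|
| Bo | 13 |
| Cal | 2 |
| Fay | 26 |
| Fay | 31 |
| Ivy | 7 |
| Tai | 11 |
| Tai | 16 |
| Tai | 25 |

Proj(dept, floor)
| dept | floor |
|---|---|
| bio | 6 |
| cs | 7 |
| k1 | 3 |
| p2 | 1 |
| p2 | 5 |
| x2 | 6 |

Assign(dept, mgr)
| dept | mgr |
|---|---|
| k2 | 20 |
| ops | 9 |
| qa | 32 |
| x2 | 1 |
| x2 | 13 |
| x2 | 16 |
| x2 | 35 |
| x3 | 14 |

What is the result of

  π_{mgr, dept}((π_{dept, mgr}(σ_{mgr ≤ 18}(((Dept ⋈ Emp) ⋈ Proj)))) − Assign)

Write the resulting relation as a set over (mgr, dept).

Dept ⋈ Emp (natural join on name): {(Fay, cs, 26), (Fay, cs, 31), (Fay, eng, 26), (Fay, eng, 31), (Fay, fin, 26), (Fay, fin, 31), (Fay, k1, 26), (Fay, k1, 31), (Fay, qa, 26), (Fay, qa, 31), (Tai, k1, 11), (Tai, k1, 16), (Tai, k1, 25), (Tai, p2, 11), (Tai, p2, 16), (Tai, p2, 25), (Tai, x2, 11), (Tai, x2, 16), (Tai, x2, 25)}
(Dept ⋈ Emp) ⋈ Proj (natural join on dept): {(Fay, cs, 26, 7), (Fay, cs, 31, 7), (Fay, k1, 26, 3), (Fay, k1, 31, 3), (Tai, k1, 11, 3), (Tai, k1, 16, 3), (Tai, k1, 25, 3), (Tai, p2, 11, 1), (Tai, p2, 11, 5), (Tai, p2, 16, 1), (Tai, p2, 16, 5), (Tai, p2, 25, 1), (Tai, p2, 25, 5), (Tai, x2, 11, 6), (Tai, x2, 16, 6), (Tai, x2, 25, 6)}
Apply σ_{mgr ≤ 18}; surviving tuples: {(Tai, k1, 11, 3), (Tai, k1, 16, 3), (Tai, p2, 11, 1), (Tai, p2, 11, 5), (Tai, p2, 16, 1), (Tai, p2, 16, 5), (Tai, x2, 11, 6), (Tai, x2, 16, 6)}
Projecting to dept, mgr (2 duplicate(s) eliminated): {(k1, 11), (k1, 16), (p2, 11), (p2, 16), (x2, 11), (x2, 16)}
Difference: {(k1, 11), (k1, 16), (p2, 11), (p2, 16), (x2, 11), (x2, 16)} with {(k2, 20), (ops, 9), (qa, 32), (x2, 1), (x2, 13), (x2, 16), (x2, 35), (x3, 14)} → {(k1, 11), (k1, 16), (p2, 11), (p2, 16), (x2, 11)}
Projecting to mgr, dept: {(11, k1), (11, p2), (11, x2), (16, k1), (16, p2)}

{(11, k1), (11, p2), (11, x2), (16, k1), (16, p2)}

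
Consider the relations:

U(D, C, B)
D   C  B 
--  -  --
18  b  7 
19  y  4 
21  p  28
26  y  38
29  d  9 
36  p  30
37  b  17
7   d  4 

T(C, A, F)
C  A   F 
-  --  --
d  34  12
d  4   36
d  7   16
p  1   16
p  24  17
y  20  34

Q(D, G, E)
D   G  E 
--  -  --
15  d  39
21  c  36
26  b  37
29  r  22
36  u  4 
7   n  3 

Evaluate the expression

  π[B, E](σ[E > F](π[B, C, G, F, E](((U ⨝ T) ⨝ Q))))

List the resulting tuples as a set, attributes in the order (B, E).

Joining U and T on C yields {(19, y, 4, 20, 34), (21, p, 28, 1, 16), (21, p, 28, 24, 17), (26, y, 38, 20, 34), (29, d, 9, 34, 12), (29, d, 9, 4, 36), (29, d, 9, 7, 16), (36, p, 30, 1, 16), (36, p, 30, 24, 17), (7, d, 4, 34, 12), (7, d, 4, 4, 36), (7, d, 4, 7, 16)}.
Joining (U ⨝ T) and Q on D yields {(21, p, 28, 1, 16, c, 36), (21, p, 28, 24, 17, c, 36), (26, y, 38, 20, 34, b, 37), (29, d, 9, 34, 12, r, 22), (29, d, 9, 4, 36, r, 22), (29, d, 9, 7, 16, r, 22), (36, p, 30, 1, 16, u, 4), (36, p, 30, 24, 17, u, 4), (7, d, 4, 34, 12, n, 3), (7, d, 4, 4, 36, n, 3), (7, d, 4, 7, 16, n, 3)}.
π[B, C, G, F, E]: project onto (B, C, G, F, E) → {(28, p, c, 16, 36), (28, p, c, 17, 36), (30, p, u, 16, 4), (30, p, u, 17, 4), (38, y, b, 34, 37), (4, d, n, 12, 3), (4, d, n, 16, 3), (4, d, n, 36, 3), (9, d, r, 12, 22), (9, d, r, 16, 22), (9, d, r, 36, 22)}
Filtering on E > F leaves {(28, p, c, 16, 36), (28, p, c, 17, 36), (38, y, b, 34, 37), (9, d, r, 12, 22), (9, d, r, 16, 22)}.
π[B, E]: project onto (B, E) (2 duplicate(s) eliminated) → {(28, 36), (38, 37), (9, 22)}

{(28, 36), (38, 37), (9, 22)}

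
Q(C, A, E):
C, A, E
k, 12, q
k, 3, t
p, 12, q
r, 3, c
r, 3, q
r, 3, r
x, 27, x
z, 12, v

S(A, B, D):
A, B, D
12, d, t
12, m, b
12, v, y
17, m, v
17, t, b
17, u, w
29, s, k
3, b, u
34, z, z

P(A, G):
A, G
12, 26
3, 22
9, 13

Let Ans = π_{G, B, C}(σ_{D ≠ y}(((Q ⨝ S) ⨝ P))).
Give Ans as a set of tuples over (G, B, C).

{(22, b, k), (22, b, r), (26, d, k), (26, d, p), (26, d, z), (26, m, k), (26, m, p), (26, m, z)}

Natural join on A: {(k, 12, q, d, t), (k, 12, q, m, b), (k, 12, q, v, y), (k, 3, t, b, u), (p, 12, q, d, t), (p, 12, q, m, b), (p, 12, q, v, y), (r, 3, c, b, u), (r, 3, q, b, u), (r, 3, r, b, u), (z, 12, v, d, t), (z, 12, v, m, b), (z, 12, v, v, y)}
Natural join on A: {(k, 12, q, d, t, 26), (k, 12, q, m, b, 26), (k, 12, q, v, y, 26), (k, 3, t, b, u, 22), (p, 12, q, d, t, 26), (p, 12, q, m, b, 26), (p, 12, q, v, y, 26), (r, 3, c, b, u, 22), (r, 3, q, b, u, 22), (r, 3, r, b, u, 22), (z, 12, v, d, t, 26), (z, 12, v, m, b, 26), (z, 12, v, v, y, 26)}
Selection D ≠ y: {(k, 12, q, d, t, 26), (k, 12, q, m, b, 26), (k, 3, t, b, u, 22), (p, 12, q, d, t, 26), (p, 12, q, m, b, 26), (r, 3, c, b, u, 22), (r, 3, q, b, u, 22), (r, 3, r, b, u, 22), (z, 12, v, d, t, 26), (z, 12, v, m, b, 26)}
π_{G, B, C} gives {(22, b, k), (22, b, r), (26, d, k), (26, d, p), (26, d, z), (26, m, k), (26, m, p), (26, m, z)} (2 duplicate(s) eliminated).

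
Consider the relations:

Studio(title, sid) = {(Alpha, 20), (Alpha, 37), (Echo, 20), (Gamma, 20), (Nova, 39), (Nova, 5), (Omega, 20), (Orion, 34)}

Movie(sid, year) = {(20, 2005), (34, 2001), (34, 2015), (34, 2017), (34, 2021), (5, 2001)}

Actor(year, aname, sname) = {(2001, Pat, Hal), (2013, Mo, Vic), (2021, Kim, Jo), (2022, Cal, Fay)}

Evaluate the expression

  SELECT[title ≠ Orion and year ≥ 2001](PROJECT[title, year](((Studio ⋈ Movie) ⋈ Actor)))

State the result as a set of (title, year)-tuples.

Joining Studio and Movie on sid yields {(Alpha, 20, 2005), (Echo, 20, 2005), (Gamma, 20, 2005), (Nova, 5, 2001), (Omega, 20, 2005), (Orion, 34, 2001), (Orion, 34, 2015), (Orion, 34, 2017), (Orion, 34, 2021)}.
Joining (Studio ⋈ Movie) and Actor on year yields {(Nova, 5, 2001, Pat, Hal), (Orion, 34, 2001, Pat, Hal), (Orion, 34, 2021, Kim, Jo)}.
Projecting to title, year: {(Nova, 2001), (Orion, 2001), (Orion, 2021)}
Selection title ≠ Orion and year ≥ 2001: {(Nova, 2001)}

{(Nova, 2001)}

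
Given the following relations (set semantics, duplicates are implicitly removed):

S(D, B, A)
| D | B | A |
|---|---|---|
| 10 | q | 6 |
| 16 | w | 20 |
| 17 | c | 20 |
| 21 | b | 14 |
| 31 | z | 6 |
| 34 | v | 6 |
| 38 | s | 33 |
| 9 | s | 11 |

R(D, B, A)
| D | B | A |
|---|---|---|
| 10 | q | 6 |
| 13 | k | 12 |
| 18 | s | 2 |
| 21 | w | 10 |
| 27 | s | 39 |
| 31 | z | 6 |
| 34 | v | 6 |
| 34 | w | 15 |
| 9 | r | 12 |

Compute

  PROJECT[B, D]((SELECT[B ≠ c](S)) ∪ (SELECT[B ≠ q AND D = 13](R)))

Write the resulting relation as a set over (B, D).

{(b, 21), (k, 13), (q, 10), (s, 38), (s, 9), (v, 34), (w, 16), (z, 31)}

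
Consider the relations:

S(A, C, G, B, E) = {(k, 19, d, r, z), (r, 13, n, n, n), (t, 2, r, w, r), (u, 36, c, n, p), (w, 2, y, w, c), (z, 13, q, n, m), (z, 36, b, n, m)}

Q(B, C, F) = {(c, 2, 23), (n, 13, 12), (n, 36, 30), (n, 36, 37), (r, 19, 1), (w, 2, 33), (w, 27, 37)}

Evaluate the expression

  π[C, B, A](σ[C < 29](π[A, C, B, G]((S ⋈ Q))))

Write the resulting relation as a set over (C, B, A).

S ⋈ Q (natural join on C, B): {(k, 19, d, r, z, 1), (r, 13, n, n, n, 12), (t, 2, r, w, r, 33), (u, 36, c, n, p, 30), (u, 36, c, n, p, 37), (w, 2, y, w, c, 33), (z, 13, q, n, m, 12), (z, 36, b, n, m, 30), (z, 36, b, n, m, 37)}
Keep only column(s) A, C, B, G (2 duplicate(s) eliminated): {(k, 19, r, d), (r, 13, n, n), (t, 2, w, r), (u, 36, n, c), (w, 2, w, y), (z, 13, n, q), (z, 36, n, b)}
σ[C < 29]: keep tuples satisfying C < 29 → {(k, 19, r, d), (r, 13, n, n), (t, 2, w, r), (w, 2, w, y), (z, 13, n, q)}
Keep only column(s) C, B, A: {(13, n, r), (13, n, z), (19, r, k), (2, w, t), (2, w, w)}

{(13, n, r), (13, n, z), (19, r, k), (2, w, t), (2, w, w)}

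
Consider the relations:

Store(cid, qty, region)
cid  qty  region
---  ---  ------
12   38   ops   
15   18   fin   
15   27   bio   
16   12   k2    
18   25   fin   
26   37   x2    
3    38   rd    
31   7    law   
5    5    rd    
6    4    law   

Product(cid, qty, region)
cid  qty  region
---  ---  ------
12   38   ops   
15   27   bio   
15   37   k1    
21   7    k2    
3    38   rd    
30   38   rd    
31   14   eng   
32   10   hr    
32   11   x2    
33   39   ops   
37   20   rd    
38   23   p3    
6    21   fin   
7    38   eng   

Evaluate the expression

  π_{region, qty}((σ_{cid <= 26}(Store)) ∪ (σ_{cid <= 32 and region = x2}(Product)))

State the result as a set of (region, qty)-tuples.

Filtering on cid <= 26 leaves {(12, 38, ops), (15, 18, fin), (15, 27, bio), (16, 12, k2), (18, 25, fin), (26, 37, x2), (3, 38, rd), (5, 5, rd), (6, 4, law)}.
Filtering on cid <= 32 and region = x2 leaves {(32, 11, x2)}.
Union: {(12, 38, ops), (15, 18, fin), (15, 27, bio), (16, 12, k2), (18, 25, fin), (26, 37, x2), (3, 38, rd), (5, 5, rd), (6, 4, law)} with {(32, 11, x2)} → {(12, 38, ops), (15, 18, fin), (15, 27, bio), (16, 12, k2), (18, 25, fin), (26, 37, x2), (3, 38, rd), (32, 11, x2), (5, 5, rd), (6, 4, law)}
Keep only column(s) region, qty: {(bio, 27), (fin, 18), (fin, 25), (k2, 12), (law, 4), (ops, 38), (rd, 38), (rd, 5), (x2, 11), (x2, 37)}

{(bio, 27), (fin, 18), (fin, 25), (k2, 12), (law, 4), (ops, 38), (rd, 38), (rd, 5), (x2, 11), (x2, 37)}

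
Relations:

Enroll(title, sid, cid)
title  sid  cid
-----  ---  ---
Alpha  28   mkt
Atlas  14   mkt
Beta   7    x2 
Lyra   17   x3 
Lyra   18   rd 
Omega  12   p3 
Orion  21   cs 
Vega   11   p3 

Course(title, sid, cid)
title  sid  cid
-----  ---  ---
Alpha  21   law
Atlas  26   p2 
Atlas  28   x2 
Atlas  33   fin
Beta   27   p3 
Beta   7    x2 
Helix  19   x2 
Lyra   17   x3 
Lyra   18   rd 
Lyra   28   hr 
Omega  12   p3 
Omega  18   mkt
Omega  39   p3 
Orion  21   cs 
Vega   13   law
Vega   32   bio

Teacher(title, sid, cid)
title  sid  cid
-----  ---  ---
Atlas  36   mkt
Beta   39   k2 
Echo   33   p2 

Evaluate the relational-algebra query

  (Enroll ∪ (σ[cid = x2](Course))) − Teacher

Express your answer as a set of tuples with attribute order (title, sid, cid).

Selection cid = x2: {(Atlas, 28, x2), (Beta, 7, x2), (Helix, 19, x2)}
Taking the union: {(Alpha, 28, mkt), (Atlas, 14, mkt), (Atlas, 28, x2), (Beta, 7, x2), (Helix, 19, x2), (Lyra, 17, x3), (Lyra, 18, rd), (Omega, 12, p3), (Orion, 21, cs), (Vega, 11, p3)}
Taking the difference: {(Alpha, 28, mkt), (Atlas, 14, mkt), (Atlas, 28, x2), (Beta, 7, x2), (Helix, 19, x2), (Lyra, 17, x3), (Lyra, 18, rd), (Omega, 12, p3), (Orion, 21, cs), (Vega, 11, p3)}

{(Alpha, 28, mkt), (Atlas, 14, mkt), (Atlas, 28, x2), (Beta, 7, x2), (Helix, 19, x2), (Lyra, 17, x3), (Lyra, 18, rd), (Omega, 12, p3), (Orion, 21, cs), (Vega, 11, p3)}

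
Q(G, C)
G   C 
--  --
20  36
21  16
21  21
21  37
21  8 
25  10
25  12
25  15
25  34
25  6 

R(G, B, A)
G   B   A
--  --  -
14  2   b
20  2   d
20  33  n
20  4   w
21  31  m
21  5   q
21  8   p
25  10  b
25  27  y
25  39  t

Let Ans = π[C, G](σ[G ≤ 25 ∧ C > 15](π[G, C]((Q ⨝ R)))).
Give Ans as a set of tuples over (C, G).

{(16, 21), (21, 21), (34, 25), (36, 20), (37, 21)}

Q ⋈ R (natural join on G): {(20, 36, 2, d), (20, 36, 33, n), (20, 36, 4, w), (21, 16, 31, m), (21, 16, 5, q), (21, 16, 8, p), (21, 21, 31, m), (21, 21, 5, q), (21, 21, 8, p), (21, 37, 31, m), (21, 37, 5, q), (21, 37, 8, p), (21, 8, 31, m), (21, 8, 5, q), (21, 8, 8, p), (25, 10, 10, b), (25, 10, 27, y), (25, 10, 39, t), (25, 12, 10, b), (25, 12, 27, y), (25, 12, 39, t), (25, 15, 10, b), (25, 15, 27, y), (25, 15, 39, t), (25, 34, 10, b), (25, 34, 27, y), (25, 34, 39, t), (25, 6, 10, b), (25, 6, 27, y), (25, 6, 39, t)}
π_{G, C} gives {(20, 36), (21, 16), (21, 21), (21, 37), (21, 8), (25, 10), (25, 12), (25, 15), (25, 34), (25, 6)} (20 duplicate(s) eliminated).
Filtering on G ≤ 25 ∧ C > 15 leaves {(20, 36), (21, 16), (21, 21), (21, 37), (25, 34)}.
π_{C, G} gives {(16, 21), (21, 21), (34, 25), (36, 20), (37, 21)}.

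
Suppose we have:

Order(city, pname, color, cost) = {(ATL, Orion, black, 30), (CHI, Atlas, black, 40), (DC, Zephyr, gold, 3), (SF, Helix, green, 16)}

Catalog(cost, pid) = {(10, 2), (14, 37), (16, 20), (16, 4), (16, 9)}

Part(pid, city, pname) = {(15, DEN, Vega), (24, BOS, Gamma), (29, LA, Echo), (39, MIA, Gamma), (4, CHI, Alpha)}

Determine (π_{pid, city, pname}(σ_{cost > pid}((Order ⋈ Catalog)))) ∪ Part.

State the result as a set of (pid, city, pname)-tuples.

Joining Order and Catalog on cost yields {(SF, Helix, green, 16, 20), (SF, Helix, green, 16, 4), (SF, Helix, green, 16, 9)}.
σ[cost > pid]: keep tuples satisfying cost > pid → {(SF, Helix, green, 16, 4), (SF, Helix, green, 16, 9)}
π_{pid, city, pname} gives {(4, SF, Helix), (9, SF, Helix)}.
Set union of the two operands is {(15, DEN, Vega), (24, BOS, Gamma), (29, LA, Echo), (39, MIA, Gamma), (4, CHI, Alpha), (4, SF, Helix), (9, SF, Helix)}.

{(15, DEN, Vega), (24, BOS, Gamma), (29, LA, Echo), (39, MIA, Gamma), (4, CHI, Alpha), (4, SF, Helix), (9, SF, Helix)}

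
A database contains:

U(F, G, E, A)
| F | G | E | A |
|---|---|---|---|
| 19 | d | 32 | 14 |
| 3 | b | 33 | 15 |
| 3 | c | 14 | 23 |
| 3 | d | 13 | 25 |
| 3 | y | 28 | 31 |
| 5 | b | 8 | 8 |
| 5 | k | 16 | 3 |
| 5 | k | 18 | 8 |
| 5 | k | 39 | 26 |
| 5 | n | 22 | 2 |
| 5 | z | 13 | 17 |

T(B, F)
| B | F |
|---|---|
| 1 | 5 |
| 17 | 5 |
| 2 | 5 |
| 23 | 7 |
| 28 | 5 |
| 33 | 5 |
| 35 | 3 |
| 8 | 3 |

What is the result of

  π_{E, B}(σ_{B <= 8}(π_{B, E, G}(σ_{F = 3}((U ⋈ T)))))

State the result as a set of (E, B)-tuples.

{(13, 8), (14, 8), (28, 8), (33, 8)}

Natural join on F: {(3, b, 33, 15, 35), (3, b, 33, 15, 8), (3, c, 14, 23, 35), (3, c, 14, 23, 8), (3, d, 13, 25, 35), (3, d, 13, 25, 8), (3, y, 28, 31, 35), (3, y, 28, 31, 8), (5, b, 8, 8, 1), (5, b, 8, 8, 17), (5, b, 8, 8, 2), (5, b, 8, 8, 28), (5, b, 8, 8, 33), (5, k, 16, 3, 1), (5, k, 16, 3, 17), (5, k, 16, 3, 2), (5, k, 16, 3, 28), (5, k, 16, 3, 33), (5, k, 18, 8, 1), (5, k, 18, 8, 17), (5, k, 18, 8, 2), (5, k, 18, 8, 28), (5, k, 18, 8, 33), (5, k, 39, 26, 1), (5, k, 39, 26, 17), (5, k, 39, 26, 2), (5, k, 39, 26, 28), (5, k, 39, 26, 33), (5, n, 22, 2, 1), (5, n, 22, 2, 17), (5, n, 22, 2, 2), (5, n, 22, 2, 28), (5, n, 22, 2, 33), (5, z, 13, 17, 1), (5, z, 13, 17, 17), (5, z, 13, 17, 2), (5, z, 13, 17, 28), (5, z, 13, 17, 33)}
σ[F = 3]: keep tuples satisfying F = 3 → {(3, b, 33, 15, 35), (3, b, 33, 15, 8), (3, c, 14, 23, 35), (3, c, 14, 23, 8), (3, d, 13, 25, 35), (3, d, 13, 25, 8), (3, y, 28, 31, 35), (3, y, 28, 31, 8)}
π[B, E, G]: project onto (B, E, G) → {(35, 13, d), (35, 14, c), (35, 28, y), (35, 33, b), (8, 13, d), (8, 14, c), (8, 28, y), (8, 33, b)}
σ[B <= 8]: keep tuples satisfying B <= 8 → {(8, 13, d), (8, 14, c), (8, 28, y), (8, 33, b)}
π[E, B]: project onto (E, B) → {(13, 8), (14, 8), (28, 8), (33, 8)}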